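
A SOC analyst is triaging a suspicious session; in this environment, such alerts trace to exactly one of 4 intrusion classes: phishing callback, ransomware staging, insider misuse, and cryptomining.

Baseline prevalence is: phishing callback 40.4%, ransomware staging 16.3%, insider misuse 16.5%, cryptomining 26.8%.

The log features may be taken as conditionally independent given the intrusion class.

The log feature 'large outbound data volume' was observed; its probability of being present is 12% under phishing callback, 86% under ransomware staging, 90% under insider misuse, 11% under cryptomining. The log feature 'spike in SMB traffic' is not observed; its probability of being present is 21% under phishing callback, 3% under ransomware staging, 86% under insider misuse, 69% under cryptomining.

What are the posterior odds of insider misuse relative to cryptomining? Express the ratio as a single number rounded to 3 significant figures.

Posterior odds equal prior odds times the likelihood ratio; only the two competing hypotheses matter (using 1 − P(present | H) for each absent log feature).
  insider misuse: 0.165 × 0.90 × (1 − 0.86) = 0.02079
  cryptomining: 0.268 × 0.11 × (1 − 0.69) = 0.0091388
Posterior odds = 0.02079 / 0.0091388 ≈ 2.27.

2.27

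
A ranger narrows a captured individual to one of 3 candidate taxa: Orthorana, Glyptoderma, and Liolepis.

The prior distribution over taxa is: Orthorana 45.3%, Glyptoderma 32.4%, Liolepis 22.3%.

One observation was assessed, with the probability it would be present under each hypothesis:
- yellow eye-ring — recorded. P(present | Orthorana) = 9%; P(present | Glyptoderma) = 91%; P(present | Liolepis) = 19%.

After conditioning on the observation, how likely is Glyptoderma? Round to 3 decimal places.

Multiply each prior by the likelihood of the observation:
  Orthorana: 0.453 × 0.09 = 0.04077
  Glyptoderma: 0.324 × 0.91 = 0.29484
  Liolepis: 0.223 × 0.19 = 0.04237
The unnormalized weights sum to 0.37798.
P(Glyptoderma | evidence) = 0.29484 / 0.37798 ≈ 0.780.

0.780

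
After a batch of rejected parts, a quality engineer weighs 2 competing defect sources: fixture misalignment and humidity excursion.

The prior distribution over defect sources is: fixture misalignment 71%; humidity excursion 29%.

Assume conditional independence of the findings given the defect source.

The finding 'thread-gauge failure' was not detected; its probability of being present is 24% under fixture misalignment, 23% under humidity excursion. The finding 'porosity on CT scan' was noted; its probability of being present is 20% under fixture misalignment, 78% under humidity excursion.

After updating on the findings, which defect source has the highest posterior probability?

humidity excursion

Multiply each prior by the joint likelihood of the evidence pattern (using 1 − P(present | H) for each absent finding):
  fixture misalignment: 0.71 × (1 − 0.24) × 0.20 = 0.10792
  humidity excursion: 0.29 × (1 − 0.23) × 0.78 = 0.17417
Marginal likelihood of the evidence = 0.28209.
P(fixture misalignment | evidence) ≈ 0.10792 / 0.28209 ≈ 0.383
P(humidity excursion | evidence) ≈ 0.17417 / 0.28209 ≈ 0.617
The largest is 0.617, so humidity excursion is most probable.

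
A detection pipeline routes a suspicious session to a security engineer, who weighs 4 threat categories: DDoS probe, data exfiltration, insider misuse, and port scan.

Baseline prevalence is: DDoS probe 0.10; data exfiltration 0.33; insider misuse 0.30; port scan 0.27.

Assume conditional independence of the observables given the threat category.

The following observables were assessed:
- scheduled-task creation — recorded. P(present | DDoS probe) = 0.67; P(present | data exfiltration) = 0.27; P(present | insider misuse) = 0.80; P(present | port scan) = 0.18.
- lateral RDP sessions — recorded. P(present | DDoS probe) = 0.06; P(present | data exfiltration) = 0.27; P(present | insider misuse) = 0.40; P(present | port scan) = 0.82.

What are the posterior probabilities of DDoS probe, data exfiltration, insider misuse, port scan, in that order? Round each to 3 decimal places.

0.025, 0.147, 0.586, 0.243

For each hypothesis, the unnormalized posterior weight is prior × product of the observable likelihoods:
  DDoS probe: 0.10 × 0.67 × 0.06 = 0.00402
  data exfiltration: 0.33 × 0.27 × 0.27 = 0.024057
  insider misuse: 0.30 × 0.80 × 0.40 = 0.096
  port scan: 0.27 × 0.18 × 0.82 = 0.039852
Normalizing constant Z = 0.00402 + 0.024057 + 0.096 + 0.039852 = 0.16393.
P(DDoS probe | evidence) = 0.00402 / 0.16393 ≈ 0.025
P(data exfiltration | evidence) = 0.024057 / 0.16393 ≈ 0.147
P(insider misuse | evidence) = 0.096 / 0.16393 ≈ 0.586
P(port scan | evidence) = 0.039852 / 0.16393 ≈ 0.243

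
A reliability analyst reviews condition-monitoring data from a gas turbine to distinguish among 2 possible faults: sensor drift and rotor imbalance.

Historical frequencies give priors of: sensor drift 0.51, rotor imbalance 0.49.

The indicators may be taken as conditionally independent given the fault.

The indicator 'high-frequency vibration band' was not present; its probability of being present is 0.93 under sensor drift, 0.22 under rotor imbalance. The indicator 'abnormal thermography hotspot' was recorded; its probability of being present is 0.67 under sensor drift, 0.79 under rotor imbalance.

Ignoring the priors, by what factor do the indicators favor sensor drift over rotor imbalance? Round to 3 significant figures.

Take the product of per-indicator likelihoods under each hypothesis (using 1 − P(present | H) for each absent indicator), then divide.
  sensor drift: (1 − 0.93) × 0.67 = 0.0469
  rotor imbalance: (1 − 0.22) × 0.79 = 0.6162
Bayes factor = 0.0469 / 0.6162 ≈ 0.0761

0.0761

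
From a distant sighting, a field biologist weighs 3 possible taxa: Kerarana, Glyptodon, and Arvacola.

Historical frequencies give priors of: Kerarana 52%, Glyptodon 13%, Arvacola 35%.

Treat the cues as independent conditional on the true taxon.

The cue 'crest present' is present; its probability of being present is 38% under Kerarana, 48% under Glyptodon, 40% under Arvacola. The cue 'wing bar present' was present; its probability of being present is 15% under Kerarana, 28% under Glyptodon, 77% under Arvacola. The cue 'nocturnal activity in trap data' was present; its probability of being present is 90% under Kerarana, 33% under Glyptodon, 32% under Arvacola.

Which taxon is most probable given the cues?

Arvacola

Multiply each prior by the joint likelihood of the cue pattern:
  Kerarana: 0.52 × 0.38 × 0.15 × 0.90 = 0.026676
  Glyptodon: 0.13 × 0.48 × 0.28 × 0.33 = 0.0057658
  Arvacola: 0.35 × 0.40 × 0.77 × 0.32 = 0.034496
Normalizing constant Z = 0.026676 + 0.0057658 + 0.034496 = 0.066938.
P(Kerarana | evidence) ≈ 0.026676 / 0.066938 ≈ 0.399
P(Glyptodon | evidence) ≈ 0.0057658 / 0.066938 ≈ 0.086
P(Arvacola | evidence) ≈ 0.034496 / 0.066938 ≈ 0.515
The largest is 0.515, so Arvacola is most probable.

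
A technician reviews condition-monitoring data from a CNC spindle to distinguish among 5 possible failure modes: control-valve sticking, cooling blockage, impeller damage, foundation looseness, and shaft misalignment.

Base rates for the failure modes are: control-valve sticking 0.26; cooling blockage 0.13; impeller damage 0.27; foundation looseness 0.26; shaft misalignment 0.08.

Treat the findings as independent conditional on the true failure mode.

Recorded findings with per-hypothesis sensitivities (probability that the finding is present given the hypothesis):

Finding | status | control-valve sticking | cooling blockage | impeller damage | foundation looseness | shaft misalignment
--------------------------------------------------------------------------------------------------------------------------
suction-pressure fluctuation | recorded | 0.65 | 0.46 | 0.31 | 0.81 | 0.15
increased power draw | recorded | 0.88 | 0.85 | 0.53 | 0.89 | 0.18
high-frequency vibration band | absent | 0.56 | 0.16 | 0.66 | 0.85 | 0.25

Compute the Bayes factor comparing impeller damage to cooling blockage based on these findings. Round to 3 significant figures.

The Bayes factor is the ratio of the joint likelihoods of the evidence pattern under the two hypotheses (using 1 − P(present | H) for each absent finding).
  impeller damage: 0.31 × 0.53 × (1 − 0.66) = 0.055862
  cooling blockage: 0.46 × 0.85 × (1 − 0.16) = 0.32844
Bayes factor = 0.055862 / 0.32844 ≈ 0.170

0.170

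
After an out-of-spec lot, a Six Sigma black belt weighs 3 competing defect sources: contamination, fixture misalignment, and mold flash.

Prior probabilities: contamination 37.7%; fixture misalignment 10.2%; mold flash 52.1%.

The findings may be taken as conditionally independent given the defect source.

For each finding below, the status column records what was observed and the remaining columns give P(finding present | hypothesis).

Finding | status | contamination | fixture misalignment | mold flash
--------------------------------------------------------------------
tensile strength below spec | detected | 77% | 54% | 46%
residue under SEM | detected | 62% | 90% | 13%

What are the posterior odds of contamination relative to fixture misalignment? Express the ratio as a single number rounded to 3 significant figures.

3.63

The normalizing constant cancels in an odds ratio, so compute prior × likelihood for the two hypotheses only:
  contamination: 0.377 × 0.77 × 0.62 = 0.17998
  fixture misalignment: 0.102 × 0.54 × 0.90 = 0.049572
Odds(contamination : fixture misalignment) = 0.17998 / 0.049572 ≈ 3.63.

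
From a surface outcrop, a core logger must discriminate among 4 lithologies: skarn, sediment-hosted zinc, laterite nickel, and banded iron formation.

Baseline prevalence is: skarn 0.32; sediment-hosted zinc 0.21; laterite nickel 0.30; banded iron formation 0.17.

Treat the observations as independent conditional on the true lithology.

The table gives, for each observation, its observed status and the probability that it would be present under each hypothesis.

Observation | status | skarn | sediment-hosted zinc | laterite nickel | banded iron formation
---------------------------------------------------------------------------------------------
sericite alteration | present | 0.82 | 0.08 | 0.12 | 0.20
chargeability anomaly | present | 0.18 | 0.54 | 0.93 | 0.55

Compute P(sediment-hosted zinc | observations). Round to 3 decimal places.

For each hypothesis, the unnormalized posterior weight is prior × product of the observation likelihoods:
  skarn: 0.32 × 0.82 × 0.18 = 0.047232
  sediment-hosted zinc: 0.21 × 0.08 × 0.54 = 0.009072
  laterite nickel: 0.30 × 0.12 × 0.93 = 0.03348
  banded iron formation: 0.17 × 0.20 × 0.55 = 0.0187
Normalizing constant Z = 0.047232 + 0.009072 + 0.03348 + 0.0187 = 0.10848.
P(sediment-hosted zinc | evidence) = 0.009072 / 0.10848 ≈ 0.084.

0.084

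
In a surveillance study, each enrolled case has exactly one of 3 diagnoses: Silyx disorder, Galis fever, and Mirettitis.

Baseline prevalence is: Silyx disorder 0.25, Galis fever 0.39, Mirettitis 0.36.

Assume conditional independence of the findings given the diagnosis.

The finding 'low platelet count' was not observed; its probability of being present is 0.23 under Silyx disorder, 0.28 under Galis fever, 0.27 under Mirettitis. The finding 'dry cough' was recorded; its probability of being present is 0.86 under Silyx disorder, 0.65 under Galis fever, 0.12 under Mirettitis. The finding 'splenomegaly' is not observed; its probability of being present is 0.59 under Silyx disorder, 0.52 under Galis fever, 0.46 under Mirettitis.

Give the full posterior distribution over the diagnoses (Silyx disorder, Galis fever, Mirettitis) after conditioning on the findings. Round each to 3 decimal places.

Multiply each prior by the joint likelihood of the evidence pattern (using 1 − P(present | H) for each absent finding):
  Silyx disorder: 0.25 × (1 − 0.23) × 0.86 × (1 − 0.59) = 0.067876
  Galis fever: 0.39 × (1 − 0.28) × 0.65 × (1 − 0.52) = 0.08761
  Mirettitis: 0.36 × (1 − 0.27) × 0.12 × (1 − 0.46) = 0.017029
Normalizing constant Z = 0.067876 + 0.08761 + 0.017029 = 0.17251.
P(Silyx disorder | evidence) = 0.067876 / 0.17251 ≈ 0.393
P(Galis fever | evidence) = 0.08761 / 0.17251 ≈ 0.508
P(Mirettitis | evidence) = 0.017029 / 0.17251 ≈ 0.099

0.393, 0.508, 0.099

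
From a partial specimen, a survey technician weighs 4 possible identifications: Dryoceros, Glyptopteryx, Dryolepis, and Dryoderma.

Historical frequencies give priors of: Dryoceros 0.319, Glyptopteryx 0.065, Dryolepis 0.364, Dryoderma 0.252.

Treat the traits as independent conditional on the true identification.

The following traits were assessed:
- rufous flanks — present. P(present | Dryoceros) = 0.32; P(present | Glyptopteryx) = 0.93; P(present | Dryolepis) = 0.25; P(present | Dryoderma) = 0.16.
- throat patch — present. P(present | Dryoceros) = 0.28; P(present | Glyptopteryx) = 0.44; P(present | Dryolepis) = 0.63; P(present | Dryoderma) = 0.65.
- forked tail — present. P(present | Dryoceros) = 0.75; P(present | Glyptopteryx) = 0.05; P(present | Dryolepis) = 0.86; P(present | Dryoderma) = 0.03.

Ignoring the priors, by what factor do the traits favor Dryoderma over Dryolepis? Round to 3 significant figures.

Joint likelihood of the trait pattern under each hypothesis:
  Dryoderma: 0.16 × 0.65 × 0.03 = 0.00312
  Dryolepis: 0.25 × 0.63 × 0.86 = 0.13545
Bayes factor = 0.00312 / 0.13545 ≈ 0.0230

0.0230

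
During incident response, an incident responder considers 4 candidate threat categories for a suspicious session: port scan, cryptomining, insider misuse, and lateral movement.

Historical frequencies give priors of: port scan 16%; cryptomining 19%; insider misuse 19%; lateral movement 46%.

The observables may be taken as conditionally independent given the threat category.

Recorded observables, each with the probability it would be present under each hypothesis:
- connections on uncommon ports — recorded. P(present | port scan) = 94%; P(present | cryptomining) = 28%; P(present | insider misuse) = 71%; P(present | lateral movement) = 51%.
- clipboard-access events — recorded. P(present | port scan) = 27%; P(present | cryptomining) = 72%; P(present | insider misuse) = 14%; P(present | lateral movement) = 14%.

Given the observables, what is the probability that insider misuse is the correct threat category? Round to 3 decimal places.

0.145

For each hypothesis, the unnormalized posterior weight is prior × product of the observable likelihoods:
  port scan: 0.16 × 0.94 × 0.27 = 0.040608
  cryptomining: 0.19 × 0.28 × 0.72 = 0.038304
  insider misuse: 0.19 × 0.71 × 0.14 = 0.018886
  lateral movement: 0.46 × 0.51 × 0.14 = 0.032844
Normalizing constant Z = 0.040608 + 0.038304 + 0.018886 + 0.032844 = 0.13064.
P(insider misuse | evidence) = 0.018886 / 0.13064 ≈ 0.145.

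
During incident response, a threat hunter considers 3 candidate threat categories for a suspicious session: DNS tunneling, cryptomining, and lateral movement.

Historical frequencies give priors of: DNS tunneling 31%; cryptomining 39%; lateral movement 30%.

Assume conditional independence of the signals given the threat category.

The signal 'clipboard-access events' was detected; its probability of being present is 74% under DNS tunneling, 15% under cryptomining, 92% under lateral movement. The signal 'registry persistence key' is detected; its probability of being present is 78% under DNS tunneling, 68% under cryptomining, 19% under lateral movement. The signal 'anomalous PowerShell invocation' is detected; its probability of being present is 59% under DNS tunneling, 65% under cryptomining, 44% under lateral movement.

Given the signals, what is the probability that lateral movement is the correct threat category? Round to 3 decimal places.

0.149

Multiply each prior by the joint likelihood of the signal pattern:
  DNS tunneling: 0.31 × 0.74 × 0.78 × 0.59 = 0.10557
  cryptomining: 0.39 × 0.15 × 0.68 × 0.65 = 0.025857
  lateral movement: 0.30 × 0.92 × 0.19 × 0.44 = 0.023074
Marginal likelihood of the evidence = 0.1545.
P(lateral movement | evidence) = 0.023074 / 0.1545 ≈ 0.149.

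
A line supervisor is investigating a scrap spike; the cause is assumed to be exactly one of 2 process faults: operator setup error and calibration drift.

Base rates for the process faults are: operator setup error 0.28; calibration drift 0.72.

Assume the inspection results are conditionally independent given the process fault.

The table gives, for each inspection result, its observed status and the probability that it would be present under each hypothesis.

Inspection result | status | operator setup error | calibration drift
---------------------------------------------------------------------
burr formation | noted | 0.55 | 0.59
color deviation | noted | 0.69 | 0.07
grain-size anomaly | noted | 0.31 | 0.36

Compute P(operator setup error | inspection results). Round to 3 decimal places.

0.755

By Bayes' rule with conditional independence, the unnormalized weight for each hypothesis is prior × ∏ likelihoods:
  operator setup error: 0.28 × 0.55 × 0.69 × 0.31 = 0.032941
  calibration drift: 0.72 × 0.59 × 0.07 × 0.36 = 0.010705
The unnormalized weights sum to 0.043646.
P(operator setup error | evidence) = 0.032941 / 0.043646 ≈ 0.755.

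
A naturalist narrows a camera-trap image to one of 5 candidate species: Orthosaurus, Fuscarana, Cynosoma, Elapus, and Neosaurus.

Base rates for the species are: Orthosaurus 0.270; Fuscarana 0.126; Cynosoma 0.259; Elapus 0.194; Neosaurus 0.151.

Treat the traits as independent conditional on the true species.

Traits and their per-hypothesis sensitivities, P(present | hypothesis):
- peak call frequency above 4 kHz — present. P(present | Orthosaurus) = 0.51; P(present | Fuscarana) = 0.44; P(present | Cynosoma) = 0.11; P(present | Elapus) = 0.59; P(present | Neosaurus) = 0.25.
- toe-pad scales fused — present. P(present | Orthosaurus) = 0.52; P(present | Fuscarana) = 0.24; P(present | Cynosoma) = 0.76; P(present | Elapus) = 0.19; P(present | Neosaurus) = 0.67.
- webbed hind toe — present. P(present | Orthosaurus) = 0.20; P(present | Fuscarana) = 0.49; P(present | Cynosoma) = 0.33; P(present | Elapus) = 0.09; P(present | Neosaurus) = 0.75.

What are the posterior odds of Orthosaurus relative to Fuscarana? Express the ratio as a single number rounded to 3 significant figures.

Posterior odds equal prior odds times the likelihood ratio; only the two competing hypotheses matter.
  Orthosaurus: 0.270 × 0.51 × 0.52 × 0.20 = 0.014321
  Fuscarana: 0.126 × 0.44 × 0.24 × 0.49 = 0.0065197
Odds(Orthosaurus : Fuscarana) = 0.014321 / 0.0065197 ≈ 2.20.

2.20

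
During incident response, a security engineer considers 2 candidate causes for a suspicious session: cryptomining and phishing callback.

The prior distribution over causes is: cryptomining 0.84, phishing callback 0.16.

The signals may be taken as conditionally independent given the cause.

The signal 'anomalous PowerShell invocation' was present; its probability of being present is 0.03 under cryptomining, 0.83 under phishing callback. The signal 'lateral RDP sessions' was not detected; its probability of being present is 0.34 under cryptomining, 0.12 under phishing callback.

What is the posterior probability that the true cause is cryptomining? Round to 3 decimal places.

0.125

Multiply each prior by the joint likelihood of the signal pattern (using 1 − P(present | H) for each absent signal):
  cryptomining: 0.84 × 0.03 × (1 − 0.34) = 0.016632
  phishing callback: 0.16 × 0.83 × (1 − 0.12) = 0.11686
Normalizing constant Z = 0.016632 + 0.11686 = 0.1335.
P(cryptomining | evidence) = 0.016632 / 0.1335 ≈ 0.125.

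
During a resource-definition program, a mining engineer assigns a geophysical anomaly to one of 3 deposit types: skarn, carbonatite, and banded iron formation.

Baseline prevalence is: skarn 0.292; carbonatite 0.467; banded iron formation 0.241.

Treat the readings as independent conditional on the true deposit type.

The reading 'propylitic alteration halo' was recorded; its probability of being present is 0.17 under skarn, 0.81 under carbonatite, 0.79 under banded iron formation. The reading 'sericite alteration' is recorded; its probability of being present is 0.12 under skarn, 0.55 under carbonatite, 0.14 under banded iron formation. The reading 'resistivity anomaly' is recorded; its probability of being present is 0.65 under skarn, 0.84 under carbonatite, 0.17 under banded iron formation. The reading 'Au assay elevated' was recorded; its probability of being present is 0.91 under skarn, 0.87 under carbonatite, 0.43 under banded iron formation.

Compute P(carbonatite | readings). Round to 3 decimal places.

Multiply each prior by the joint likelihood of the reading pattern:
  skarn: 0.292 × 0.17 × 0.12 × 0.65 × 0.91 = 0.0035234
  carbonatite: 0.467 × 0.81 × 0.55 × 0.84 × 0.87 = 0.15204
  banded iron formation: 0.241 × 0.79 × 0.14 × 0.17 × 0.43 = 0.0019485
Marginal likelihood of the evidence = 0.15751.
P(carbonatite | evidence) = 0.15204 / 0.15751 ≈ 0.965.

0.965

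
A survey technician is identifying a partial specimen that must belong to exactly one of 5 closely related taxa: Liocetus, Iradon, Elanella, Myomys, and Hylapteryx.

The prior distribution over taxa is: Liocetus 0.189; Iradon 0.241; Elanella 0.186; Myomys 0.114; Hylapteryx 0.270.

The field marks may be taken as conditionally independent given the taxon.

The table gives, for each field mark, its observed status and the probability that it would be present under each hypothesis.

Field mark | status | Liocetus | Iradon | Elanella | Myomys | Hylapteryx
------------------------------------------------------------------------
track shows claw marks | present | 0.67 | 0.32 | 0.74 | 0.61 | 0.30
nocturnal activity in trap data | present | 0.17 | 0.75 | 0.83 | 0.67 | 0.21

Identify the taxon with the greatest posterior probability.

By Bayes' rule with conditional independence, the unnormalized weight for each hypothesis is prior × ∏ likelihoods:
  Liocetus: 0.189 × 0.67 × 0.17 = 0.021527
  Iradon: 0.241 × 0.32 × 0.75 = 0.05784
  Elanella: 0.186 × 0.74 × 0.83 = 0.11424
  Myomys: 0.114 × 0.61 × 0.67 = 0.046592
  Hylapteryx: 0.270 × 0.30 × 0.21 = 0.01701
The unnormalized weights sum to 0.25721.
P(Liocetus | evidence) ≈ 0.021527 / 0.25721 ≈ 0.084
P(Iradon | evidence) ≈ 0.05784 / 0.25721 ≈ 0.225
P(Elanella | evidence) ≈ 0.11424 / 0.25721 ≈ 0.444
P(Myomys | evidence) ≈ 0.046592 / 0.25721 ≈ 0.181
P(Hylapteryx | evidence) ≈ 0.01701 / 0.25721 ≈ 0.066
The largest is 0.444, so Elanella is most probable.

Elanella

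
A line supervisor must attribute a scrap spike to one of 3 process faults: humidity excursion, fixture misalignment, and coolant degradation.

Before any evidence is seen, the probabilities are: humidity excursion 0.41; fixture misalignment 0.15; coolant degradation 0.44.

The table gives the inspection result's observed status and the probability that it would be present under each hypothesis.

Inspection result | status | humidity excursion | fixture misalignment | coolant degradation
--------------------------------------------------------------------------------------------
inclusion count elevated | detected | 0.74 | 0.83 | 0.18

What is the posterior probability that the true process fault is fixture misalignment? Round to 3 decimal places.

0.246

For each hypothesis, the unnormalized posterior weight is prior × likelihood:
  humidity excursion: 0.41 × 0.74 = 0.3034
  fixture misalignment: 0.15 × 0.83 = 0.1245
  coolant degradation: 0.44 × 0.18 = 0.0792
Marginal likelihood of the evidence = 0.5071.
P(fixture misalignment | evidence) = 0.1245 / 0.5071 ≈ 0.246.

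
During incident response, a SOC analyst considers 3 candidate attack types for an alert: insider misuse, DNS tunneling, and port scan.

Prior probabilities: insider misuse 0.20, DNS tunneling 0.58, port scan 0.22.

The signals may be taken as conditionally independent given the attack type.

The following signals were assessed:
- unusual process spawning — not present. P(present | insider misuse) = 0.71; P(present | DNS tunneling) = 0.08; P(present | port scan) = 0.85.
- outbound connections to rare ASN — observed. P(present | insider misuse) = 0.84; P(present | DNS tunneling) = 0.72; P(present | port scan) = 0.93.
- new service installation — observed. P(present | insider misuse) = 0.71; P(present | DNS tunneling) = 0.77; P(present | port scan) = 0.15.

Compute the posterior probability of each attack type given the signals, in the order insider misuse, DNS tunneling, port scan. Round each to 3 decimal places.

For each hypothesis, the unnormalized posterior weight is prior × product of the signal likelihoods (using 1 − P(present | H) for each absent signal):
  insider misuse: 0.20 × (1 − 0.71) × 0.84 × 0.71 = 0.034591
  DNS tunneling: 0.58 × (1 − 0.08) × 0.72 × 0.77 = 0.29583
  port scan: 0.22 × (1 − 0.85) × 0.93 × 0.15 = 0.0046035
Marginal likelihood of the evidence = 0.33502.
P(insider misuse | evidence) = 0.034591 / 0.33502 ≈ 0.103
P(DNS tunneling | evidence) = 0.29583 / 0.33502 ≈ 0.883
P(port scan | evidence) = 0.0046035 / 0.33502 ≈ 0.014

0.103, 0.883, 0.014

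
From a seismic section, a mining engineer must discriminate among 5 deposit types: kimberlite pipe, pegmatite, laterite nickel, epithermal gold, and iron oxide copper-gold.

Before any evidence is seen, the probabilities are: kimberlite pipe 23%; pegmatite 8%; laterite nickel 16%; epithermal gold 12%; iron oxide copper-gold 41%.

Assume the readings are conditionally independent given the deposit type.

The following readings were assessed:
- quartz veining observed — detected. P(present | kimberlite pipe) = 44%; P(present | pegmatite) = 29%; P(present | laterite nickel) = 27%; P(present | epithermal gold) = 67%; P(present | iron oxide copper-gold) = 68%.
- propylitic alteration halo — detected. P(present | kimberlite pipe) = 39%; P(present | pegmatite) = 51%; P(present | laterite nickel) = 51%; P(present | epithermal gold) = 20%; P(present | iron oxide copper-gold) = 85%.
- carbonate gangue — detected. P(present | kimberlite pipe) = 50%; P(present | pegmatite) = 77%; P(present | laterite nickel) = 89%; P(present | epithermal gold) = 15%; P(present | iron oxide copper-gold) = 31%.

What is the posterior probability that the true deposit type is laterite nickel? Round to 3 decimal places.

By Bayes' rule with conditional independence, the unnormalized weight for each hypothesis is prior × ∏ likelihoods:
  kimberlite pipe: 0.23 × 0.44 × 0.39 × 0.50 = 0.019734
  pegmatite: 0.08 × 0.29 × 0.51 × 0.77 = 0.0091106
  laterite nickel: 0.16 × 0.27 × 0.51 × 0.89 = 0.019608
  epithermal gold: 0.12 × 0.67 × 0.20 × 0.15 = 0.002412
  iron oxide copper-gold: 0.41 × 0.68 × 0.85 × 0.31 = 0.073464
The unnormalized weights sum to 0.12433.
P(laterite nickel | evidence) = 0.019608 / 0.12433 ≈ 0.158.

0.158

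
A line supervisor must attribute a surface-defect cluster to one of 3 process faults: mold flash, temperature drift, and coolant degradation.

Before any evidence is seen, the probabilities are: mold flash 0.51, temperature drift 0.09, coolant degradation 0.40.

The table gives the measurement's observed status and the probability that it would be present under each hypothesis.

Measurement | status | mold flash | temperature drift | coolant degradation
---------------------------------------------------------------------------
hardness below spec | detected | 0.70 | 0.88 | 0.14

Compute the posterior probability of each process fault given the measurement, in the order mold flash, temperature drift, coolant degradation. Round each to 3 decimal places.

0.725, 0.161, 0.114

By Bayes' rule, the unnormalized weight for each hypothesis is prior × likelihood:
  mold flash: 0.51 × 0.70 = 0.357
  temperature drift: 0.09 × 0.88 = 0.0792
  coolant degradation: 0.40 × 0.14 = 0.056
Marginal likelihood of the evidence = 0.4922.
P(mold flash | evidence) = 0.357 / 0.4922 ≈ 0.725
P(temperature drift | evidence) = 0.0792 / 0.4922 ≈ 0.161
P(coolant degradation | evidence) = 0.056 / 0.4922 ≈ 0.114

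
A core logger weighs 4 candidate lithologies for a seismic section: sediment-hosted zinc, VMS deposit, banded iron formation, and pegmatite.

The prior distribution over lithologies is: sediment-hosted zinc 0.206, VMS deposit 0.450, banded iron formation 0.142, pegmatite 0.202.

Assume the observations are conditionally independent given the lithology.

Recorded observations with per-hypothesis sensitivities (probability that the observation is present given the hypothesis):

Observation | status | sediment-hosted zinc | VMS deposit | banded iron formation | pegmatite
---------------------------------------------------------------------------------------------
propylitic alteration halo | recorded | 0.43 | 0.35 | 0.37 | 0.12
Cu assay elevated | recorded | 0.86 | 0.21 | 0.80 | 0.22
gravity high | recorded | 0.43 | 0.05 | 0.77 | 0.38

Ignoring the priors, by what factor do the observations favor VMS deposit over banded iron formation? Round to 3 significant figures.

0.0161

The Bayes factor is the ratio of the joint likelihoods of the evidence pattern under the two hypotheses.
  VMS deposit: 0.35 × 0.21 × 0.05 = 0.003675
  banded iron formation: 0.37 × 0.80 × 0.77 = 0.22792
Bayes factor = 0.003675 / 0.22792 ≈ 0.0161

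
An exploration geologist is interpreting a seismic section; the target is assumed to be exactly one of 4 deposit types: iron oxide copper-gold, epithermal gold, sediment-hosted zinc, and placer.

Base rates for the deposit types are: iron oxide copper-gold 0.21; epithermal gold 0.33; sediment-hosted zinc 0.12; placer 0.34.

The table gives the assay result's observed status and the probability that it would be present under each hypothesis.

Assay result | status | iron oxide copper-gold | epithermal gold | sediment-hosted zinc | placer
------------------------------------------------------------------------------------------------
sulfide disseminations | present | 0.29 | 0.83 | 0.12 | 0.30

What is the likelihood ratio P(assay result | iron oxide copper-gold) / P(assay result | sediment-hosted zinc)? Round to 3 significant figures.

Likelihood of this assay result under each hypothesis:
  iron oxide copper-gold: 0.29
  sediment-hosted zinc: 0.12
Bayes factor = 0.29 / 0.12 ≈ 2.42

2.42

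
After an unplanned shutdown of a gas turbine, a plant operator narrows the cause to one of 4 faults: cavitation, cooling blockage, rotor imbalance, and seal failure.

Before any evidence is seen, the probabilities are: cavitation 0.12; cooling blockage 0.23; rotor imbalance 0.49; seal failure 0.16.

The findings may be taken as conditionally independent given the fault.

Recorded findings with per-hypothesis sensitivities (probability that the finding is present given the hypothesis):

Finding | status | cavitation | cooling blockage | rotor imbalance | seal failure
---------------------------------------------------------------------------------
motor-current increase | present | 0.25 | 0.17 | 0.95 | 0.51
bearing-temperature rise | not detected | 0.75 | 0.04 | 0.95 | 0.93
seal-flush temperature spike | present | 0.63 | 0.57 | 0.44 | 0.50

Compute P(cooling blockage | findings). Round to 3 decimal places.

0.546

By Bayes' rule with conditional independence, the unnormalized weight for each hypothesis is prior × ∏ likelihoods (using 1 − P(present | H) for each absent finding):
  cavitation: 0.12 × 0.25 × (1 − 0.75) × 0.63 = 0.004725
  cooling blockage: 0.23 × 0.17 × (1 − 0.04) × 0.57 = 0.021396
  rotor imbalance: 0.49 × 0.95 × (1 − 0.95) × 0.44 = 0.010241
  seal failure: 0.16 × 0.51 × (1 − 0.93) × 0.50 = 0.002856
Marginal likelihood of the evidence = 0.039218.
P(cooling blockage | evidence) = 0.021396 / 0.039218 ≈ 0.546.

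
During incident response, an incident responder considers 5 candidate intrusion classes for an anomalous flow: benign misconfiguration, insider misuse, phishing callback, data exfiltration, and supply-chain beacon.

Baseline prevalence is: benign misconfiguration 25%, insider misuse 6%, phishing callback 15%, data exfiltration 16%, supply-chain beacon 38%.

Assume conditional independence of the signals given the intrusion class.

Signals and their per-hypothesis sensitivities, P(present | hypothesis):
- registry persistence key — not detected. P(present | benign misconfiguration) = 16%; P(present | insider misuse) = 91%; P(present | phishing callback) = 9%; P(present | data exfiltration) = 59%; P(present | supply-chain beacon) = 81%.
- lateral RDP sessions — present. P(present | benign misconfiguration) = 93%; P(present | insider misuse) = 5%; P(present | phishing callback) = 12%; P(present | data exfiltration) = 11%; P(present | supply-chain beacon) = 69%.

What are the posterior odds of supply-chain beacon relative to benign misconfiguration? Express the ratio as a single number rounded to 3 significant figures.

The normalizing constant cancels in an odds ratio, so compute prior × likelihood for the two hypotheses only (using 1 − P(present | H) for each absent signal):
  supply-chain beacon: 0.38 × (1 − 0.81) × 0.69 = 0.049818
  benign misconfiguration: 0.25 × (1 − 0.16) × 0.93 = 0.1953
Odds(supply-chain beacon : benign misconfiguration) = 0.049818 / 0.1953 ≈ 0.255.

0.255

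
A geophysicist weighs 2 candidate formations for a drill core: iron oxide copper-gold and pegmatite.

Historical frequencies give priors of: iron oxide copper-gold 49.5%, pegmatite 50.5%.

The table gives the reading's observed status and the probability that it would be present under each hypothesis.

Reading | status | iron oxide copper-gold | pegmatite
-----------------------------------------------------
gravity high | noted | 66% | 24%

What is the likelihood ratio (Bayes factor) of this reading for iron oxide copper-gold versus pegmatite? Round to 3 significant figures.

The Bayes factor is the ratio of the two likelihoods.
  iron oxide copper-gold: 0.66
  pegmatite: 0.24
Bayes factor = 0.66 / 0.24 ≈ 2.75

2.75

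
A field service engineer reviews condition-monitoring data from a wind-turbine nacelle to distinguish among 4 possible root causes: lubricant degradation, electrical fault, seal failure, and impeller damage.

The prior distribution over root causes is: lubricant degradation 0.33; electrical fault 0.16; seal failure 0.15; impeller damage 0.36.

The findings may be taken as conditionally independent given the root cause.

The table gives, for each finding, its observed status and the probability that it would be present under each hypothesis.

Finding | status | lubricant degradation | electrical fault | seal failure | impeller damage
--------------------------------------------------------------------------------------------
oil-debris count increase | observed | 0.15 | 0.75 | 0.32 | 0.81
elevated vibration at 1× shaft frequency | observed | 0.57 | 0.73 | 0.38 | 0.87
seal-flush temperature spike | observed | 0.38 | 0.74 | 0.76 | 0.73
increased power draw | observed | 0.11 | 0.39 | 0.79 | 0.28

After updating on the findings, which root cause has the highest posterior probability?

impeller damage

For each hypothesis, the unnormalized posterior weight is prior × product of the finding likelihoods:
  lubricant degradation: 0.33 × 0.15 × 0.57 × 0.38 × 0.11 = 0.0011794
  electrical fault: 0.16 × 0.75 × 0.73 × 0.74 × 0.39 = 0.025281
  seal failure: 0.15 × 0.32 × 0.38 × 0.76 × 0.79 = 0.010951
  impeller damage: 0.36 × 0.81 × 0.87 × 0.73 × 0.28 = 0.051855
Normalizing constant Z = 0.0011794 + 0.025281 + 0.010951 + 0.051855 = 0.089267.
P(lubricant degradation | evidence) ≈ 0.0011794 / 0.089267 ≈ 0.013
P(electrical fault | evidence) ≈ 0.025281 / 0.089267 ≈ 0.283
P(seal failure | evidence) ≈ 0.010951 / 0.089267 ≈ 0.123
P(impeller damage | evidence) ≈ 0.051855 / 0.089267 ≈ 0.581
The largest is 0.581, so impeller damage is most probable.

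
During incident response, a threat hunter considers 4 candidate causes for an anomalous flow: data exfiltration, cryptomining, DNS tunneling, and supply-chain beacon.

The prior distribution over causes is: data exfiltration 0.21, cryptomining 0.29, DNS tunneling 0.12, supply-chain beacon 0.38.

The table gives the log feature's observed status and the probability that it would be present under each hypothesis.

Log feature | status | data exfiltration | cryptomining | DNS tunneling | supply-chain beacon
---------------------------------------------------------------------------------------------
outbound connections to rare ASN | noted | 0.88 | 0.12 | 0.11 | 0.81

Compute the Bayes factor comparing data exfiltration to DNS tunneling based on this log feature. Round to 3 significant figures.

The Bayes factor is the ratio of the two likelihoods.
  data exfiltration: 0.88
  DNS tunneling: 0.11
Bayes factor = 0.88 / 0.11 ≈ 8.00

8.00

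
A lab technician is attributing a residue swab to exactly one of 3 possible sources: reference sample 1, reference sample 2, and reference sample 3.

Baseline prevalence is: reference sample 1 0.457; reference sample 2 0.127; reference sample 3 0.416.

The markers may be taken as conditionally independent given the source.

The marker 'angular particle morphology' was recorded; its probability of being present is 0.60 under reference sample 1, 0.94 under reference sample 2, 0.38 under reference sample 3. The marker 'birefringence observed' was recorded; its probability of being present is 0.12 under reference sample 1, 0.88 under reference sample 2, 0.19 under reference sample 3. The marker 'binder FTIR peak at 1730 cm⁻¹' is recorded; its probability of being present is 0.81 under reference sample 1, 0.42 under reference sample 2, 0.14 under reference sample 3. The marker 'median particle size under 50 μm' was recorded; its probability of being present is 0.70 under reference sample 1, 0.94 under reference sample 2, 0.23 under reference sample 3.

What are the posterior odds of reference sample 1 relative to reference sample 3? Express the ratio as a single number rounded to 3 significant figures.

19.3

Posterior odds equal prior odds times the likelihood ratio; only the two competing hypotheses matter.
  reference sample 1: 0.457 × 0.60 × 0.12 × 0.81 × 0.70 = 0.018657
  reference sample 3: 0.416 × 0.38 × 0.19 × 0.14 × 0.23 = 0.00096713
Odds(reference sample 1 : reference sample 3) = 0.018657 / 0.00096713 ≈ 19.3.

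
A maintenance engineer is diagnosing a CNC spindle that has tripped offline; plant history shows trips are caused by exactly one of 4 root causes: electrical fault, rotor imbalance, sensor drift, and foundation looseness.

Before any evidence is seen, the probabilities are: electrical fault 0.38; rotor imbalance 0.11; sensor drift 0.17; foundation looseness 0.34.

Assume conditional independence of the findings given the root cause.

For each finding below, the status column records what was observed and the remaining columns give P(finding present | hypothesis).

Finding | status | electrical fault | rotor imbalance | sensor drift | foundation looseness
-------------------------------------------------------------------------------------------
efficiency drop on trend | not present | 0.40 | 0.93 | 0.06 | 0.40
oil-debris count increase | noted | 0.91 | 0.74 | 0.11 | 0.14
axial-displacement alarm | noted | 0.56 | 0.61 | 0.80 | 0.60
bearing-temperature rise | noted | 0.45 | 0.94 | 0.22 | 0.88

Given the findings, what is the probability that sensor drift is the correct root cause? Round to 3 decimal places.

By Bayes' rule with conditional independence, the unnormalized weight for each hypothesis is prior × ∏ likelihoods (using 1 − P(present | H) for each absent finding):
  electrical fault: 0.38 × (1 − 0.40) × 0.91 × 0.56 × 0.45 = 0.052285
  rotor imbalance: 0.11 × (1 − 0.93) × 0.74 × 0.61 × 0.94 = 0.0032672
  sensor drift: 0.17 × (1 − 0.06) × 0.11 × 0.80 × 0.22 = 0.0030937
  foundation looseness: 0.34 × (1 − 0.40) × 0.14 × 0.60 × 0.88 = 0.01508
Marginal likelihood of the evidence = 0.073726.
P(sensor drift | evidence) = 0.0030937 / 0.073726 ≈ 0.042.

0.042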